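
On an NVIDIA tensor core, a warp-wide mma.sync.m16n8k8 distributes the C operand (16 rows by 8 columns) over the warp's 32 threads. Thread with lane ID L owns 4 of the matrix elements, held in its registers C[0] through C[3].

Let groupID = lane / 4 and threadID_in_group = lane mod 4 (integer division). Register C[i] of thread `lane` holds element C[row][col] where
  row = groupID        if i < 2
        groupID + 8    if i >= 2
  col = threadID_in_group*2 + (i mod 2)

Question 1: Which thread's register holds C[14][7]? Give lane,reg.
27,3

r=14->g=6,rb=1  c=7->t=3,b0=1
L=6*4+3=27  i=1*2+1=3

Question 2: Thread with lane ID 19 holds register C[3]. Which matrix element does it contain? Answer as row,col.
12,7

L=19→G=19>>2=4, T=19&3=3
[3]→row 4+8=12  col 3·2+1=7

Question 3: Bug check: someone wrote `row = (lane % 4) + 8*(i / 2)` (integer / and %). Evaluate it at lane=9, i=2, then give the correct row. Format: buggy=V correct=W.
`(lane % 4) + 8*(i / 2)`[9,2]->9
lane 9: gid=2 (9/4), tid=1 (9%4)
i=2: r=2+8=10, c=1*2+0=2
row: 9 vs 10

buggy=9 correct=10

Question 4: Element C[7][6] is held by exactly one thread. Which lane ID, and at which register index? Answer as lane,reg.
31,0

r=7⇒gr=7,Rb=0  c=6⇒th=3,odd=0
L=7*4+3=31  i=0*2+0=0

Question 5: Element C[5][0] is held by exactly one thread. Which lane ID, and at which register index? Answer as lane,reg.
20,0

r=5⇒gr=5,Rb=0  c=0⇒th=0,odd=0
L=5*4+0=20  i=0*2+0=0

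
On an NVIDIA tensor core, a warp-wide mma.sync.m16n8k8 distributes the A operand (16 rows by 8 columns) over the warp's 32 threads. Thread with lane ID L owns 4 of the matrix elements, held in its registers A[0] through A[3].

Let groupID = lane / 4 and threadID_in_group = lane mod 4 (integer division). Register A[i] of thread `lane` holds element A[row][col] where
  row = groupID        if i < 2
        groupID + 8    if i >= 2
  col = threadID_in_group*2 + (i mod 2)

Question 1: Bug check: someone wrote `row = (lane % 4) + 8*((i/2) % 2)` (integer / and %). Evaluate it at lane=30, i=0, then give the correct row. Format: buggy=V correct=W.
buggy=2 correct=7

`(lane % 4) + 8*((i/2) % 2)`[30,0]⇒2
L=30⇒gr=30>>2=7, th=30&3=2
[0]⇒row 7+0=7  col 2·2+0=4
row: 2 vs 7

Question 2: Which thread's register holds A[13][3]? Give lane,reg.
21,3

r: 13->gid=5,r8=1  c: 3->tid=1,i&1=1
L=5*4+1=21  i=1*2+1=3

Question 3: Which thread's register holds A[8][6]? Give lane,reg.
3,2

r=8⇒gr=0,Rb=1  c=6⇒th=3,odd=0
L=0*4+3=3  i=1*2+0=2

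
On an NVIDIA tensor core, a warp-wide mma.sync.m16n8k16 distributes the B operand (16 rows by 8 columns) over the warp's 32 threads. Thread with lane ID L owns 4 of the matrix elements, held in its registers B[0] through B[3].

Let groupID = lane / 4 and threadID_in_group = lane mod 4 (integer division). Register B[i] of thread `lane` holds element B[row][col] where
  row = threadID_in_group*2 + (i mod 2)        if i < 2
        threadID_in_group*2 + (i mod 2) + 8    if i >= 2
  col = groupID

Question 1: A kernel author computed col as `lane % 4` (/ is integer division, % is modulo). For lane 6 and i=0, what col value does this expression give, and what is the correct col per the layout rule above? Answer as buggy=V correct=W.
`lane % 4`[6,0]⇒2
lane 6⇒6/4=1, 6 mod 4=2
i=0  r:2·2+0+0⇒4  c:1
col: 2 vs 1

buggy=2 correct=1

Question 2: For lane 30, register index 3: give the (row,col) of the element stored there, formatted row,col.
13,7

L=30→G=30>>2=7, T=30&3=2
[3]→row 2·2+1+8=13  col G=7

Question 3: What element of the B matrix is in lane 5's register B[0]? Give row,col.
5: grp=1,tig=1
[0] (1*2+0+0,1) = (2,1)

2,1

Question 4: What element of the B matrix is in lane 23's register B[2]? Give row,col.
L=23→G=23>>2=5, T=23&3=3
[2]→row 3·2+0+8=14  col G=5

14,5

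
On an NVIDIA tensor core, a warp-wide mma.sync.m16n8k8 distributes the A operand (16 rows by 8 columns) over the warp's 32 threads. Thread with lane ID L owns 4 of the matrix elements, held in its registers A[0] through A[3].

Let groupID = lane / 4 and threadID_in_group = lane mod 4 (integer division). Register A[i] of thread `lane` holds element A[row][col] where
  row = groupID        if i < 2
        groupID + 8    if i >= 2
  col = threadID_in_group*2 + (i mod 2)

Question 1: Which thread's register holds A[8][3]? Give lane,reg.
r=8->g=0,rb=1  c=3->t=1,b0=1
L=0*4+1=1  i=1*2+1=3

1,3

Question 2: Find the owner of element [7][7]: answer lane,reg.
31,1

r=7⇒gr=7,Rb=0  c=7⇒th=3,odd=1
L=7*4+3=31  i=0*2+1=1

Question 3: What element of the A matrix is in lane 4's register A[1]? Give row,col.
4: gid=1,tid=0
[1] (1+0,0*2+1) = (1,1)

1,1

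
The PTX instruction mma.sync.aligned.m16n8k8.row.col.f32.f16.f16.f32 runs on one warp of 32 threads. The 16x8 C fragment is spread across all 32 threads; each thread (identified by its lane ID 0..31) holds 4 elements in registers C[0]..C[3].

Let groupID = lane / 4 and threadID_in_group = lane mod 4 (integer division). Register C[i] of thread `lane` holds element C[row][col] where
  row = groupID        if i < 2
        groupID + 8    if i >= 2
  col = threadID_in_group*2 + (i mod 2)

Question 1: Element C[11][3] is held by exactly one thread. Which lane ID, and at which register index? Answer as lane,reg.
r=11→G=3,rhi=1  c=3→T=1,p=1
L=3*4+1=13  i=1*2+1=3

13,3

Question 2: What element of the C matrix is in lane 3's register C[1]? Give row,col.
0,7

lane 3⇒3/4=0, 3 mod 4=3
i=1  r:0+0⇒0  c:2·3+1⇒7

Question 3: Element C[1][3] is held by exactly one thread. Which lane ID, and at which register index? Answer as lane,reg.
5,1

r:1=>grp=1,rB=0  c:3=>tig=1,lo=1
L=1*4+1=5  i=0*2+1=1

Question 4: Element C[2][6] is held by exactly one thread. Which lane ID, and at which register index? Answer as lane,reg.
r=2->g=2,rb=0  c=6->t=3,b0=0
L=2*4+3=11  i=0*2+0=0

11,0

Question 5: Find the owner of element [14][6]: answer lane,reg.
r:14=>grp=6,rB=1  c:6=>tig=3,lo=0
L=6*4+3=27  i=1*2+0=2

27,2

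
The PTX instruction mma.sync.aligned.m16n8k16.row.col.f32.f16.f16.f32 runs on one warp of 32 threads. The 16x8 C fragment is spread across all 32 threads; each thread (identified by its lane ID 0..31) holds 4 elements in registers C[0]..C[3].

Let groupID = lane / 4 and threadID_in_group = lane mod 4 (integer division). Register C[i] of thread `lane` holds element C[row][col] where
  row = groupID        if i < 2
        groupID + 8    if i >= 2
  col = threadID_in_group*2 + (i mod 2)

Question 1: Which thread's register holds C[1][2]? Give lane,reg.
5,0

r=1->g=1,rb=0  c=2->t=1,b0=0
L=1*4+1=5  i=0*2+0=0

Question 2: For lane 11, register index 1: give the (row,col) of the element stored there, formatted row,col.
2,7

lane 11: gid=2 (11/4), tid=3 (11%4)
i=1: r=2+0=2, c=3*2+1=7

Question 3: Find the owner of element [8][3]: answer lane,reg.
1,3

r:8=>grp=0,rB=1  c:3=>tig=1,lo=1
L=0*4+1=1  i=1*2+1=3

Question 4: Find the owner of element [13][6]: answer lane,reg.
23,2

r: 13->gid=5,r8=1  c: 6->tid=3,i&1=0
L=5*4+3=23  i=1*2+0=2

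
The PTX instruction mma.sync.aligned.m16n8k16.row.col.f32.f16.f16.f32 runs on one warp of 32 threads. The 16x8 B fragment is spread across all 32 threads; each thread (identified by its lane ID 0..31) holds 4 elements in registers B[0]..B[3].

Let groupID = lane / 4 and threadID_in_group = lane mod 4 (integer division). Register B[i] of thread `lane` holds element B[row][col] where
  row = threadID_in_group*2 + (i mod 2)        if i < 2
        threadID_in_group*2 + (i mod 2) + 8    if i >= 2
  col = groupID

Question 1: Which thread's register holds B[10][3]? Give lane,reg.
c: 3->gid=3  r: 10->r8=1,tid=1,i&1=0
L=3*4+1=13  i=1*2+0=2

13,2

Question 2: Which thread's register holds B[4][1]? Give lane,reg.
c=1→G=1  r=4→rhi=0,T=2,p=0
L=1*4+2=6  i=0*2+0=0

6,0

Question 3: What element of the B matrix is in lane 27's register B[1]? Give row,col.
7,6

27: g=6,t=3
[1] (3*2+1+0,6) = (7,6)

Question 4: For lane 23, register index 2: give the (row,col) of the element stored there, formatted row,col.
lane 23: grp=5 (23/4), tig=3 (23%4)
i=2: r=3*2+0+8=14, c=grp=5

14,5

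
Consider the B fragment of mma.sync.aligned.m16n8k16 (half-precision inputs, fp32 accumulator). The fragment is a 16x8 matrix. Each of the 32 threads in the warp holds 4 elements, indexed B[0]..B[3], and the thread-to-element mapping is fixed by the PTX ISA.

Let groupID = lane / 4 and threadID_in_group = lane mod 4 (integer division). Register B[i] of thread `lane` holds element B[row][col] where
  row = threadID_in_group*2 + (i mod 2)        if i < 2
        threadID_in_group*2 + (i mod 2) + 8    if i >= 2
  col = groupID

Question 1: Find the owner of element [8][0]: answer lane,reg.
0,2

c=0->g=0  r=8->rb=1,t=0,b0=0
L=0*4+0=0  i=1*2+0=2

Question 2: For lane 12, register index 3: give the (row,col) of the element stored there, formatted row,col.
L=12=>grp=12>>2=3, tig=12&3=0
[3]=>row 0·2+1+8=9  col grp=3

9,3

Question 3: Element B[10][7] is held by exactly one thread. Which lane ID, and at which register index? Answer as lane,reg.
c=7⇒gr=7  r=10⇒Rb=1,th=1,odd=0
L=7*4+1=29  i=1*2+0=2

29,2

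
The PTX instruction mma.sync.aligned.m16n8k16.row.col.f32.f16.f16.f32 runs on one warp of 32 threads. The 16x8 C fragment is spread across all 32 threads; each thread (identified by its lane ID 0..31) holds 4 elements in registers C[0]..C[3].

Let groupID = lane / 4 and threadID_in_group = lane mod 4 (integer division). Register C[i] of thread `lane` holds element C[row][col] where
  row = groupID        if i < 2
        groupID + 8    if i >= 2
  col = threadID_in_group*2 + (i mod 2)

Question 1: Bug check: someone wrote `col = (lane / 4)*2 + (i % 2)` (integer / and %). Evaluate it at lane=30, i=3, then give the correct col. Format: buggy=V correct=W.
buggy=15 correct=5

`(lane / 4)*2 + (i % 2)`[30,3]->15
30: gid=7,tid=2
[3] (7+8,2*2+1) = (15,5)
col: 15 vs 5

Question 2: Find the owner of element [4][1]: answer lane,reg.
r=4⇒gr=4,Rb=0  c=1⇒th=0,odd=1
L=4*4+0=16  i=0*2+1=1

16,1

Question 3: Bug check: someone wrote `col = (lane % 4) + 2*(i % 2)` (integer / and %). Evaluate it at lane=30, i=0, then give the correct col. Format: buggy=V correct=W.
buggy=2 correct=4

`(lane % 4) + 2*(i % 2)`[30,0]->2
lane 30->30/4=7, 30 mod 4=2
i=0  r:7+0->7  c:2·2+0->4
col: 2 vs 4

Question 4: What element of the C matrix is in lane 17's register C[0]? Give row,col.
17: g=4,t=1
[0] (4+0,1*2+0) = (4,2)

4,2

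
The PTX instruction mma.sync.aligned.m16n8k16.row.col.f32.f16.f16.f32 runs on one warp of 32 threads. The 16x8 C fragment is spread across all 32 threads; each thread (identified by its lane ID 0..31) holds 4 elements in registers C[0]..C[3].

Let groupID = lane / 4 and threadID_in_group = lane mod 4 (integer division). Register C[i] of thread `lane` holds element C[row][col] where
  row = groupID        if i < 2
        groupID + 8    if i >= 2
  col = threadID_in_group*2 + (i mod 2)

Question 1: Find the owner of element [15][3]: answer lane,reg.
29,3

r:15=>grp=7,rB=1  c:3=>tig=1,lo=1
L=7*4+1=29  i=1*2+1=3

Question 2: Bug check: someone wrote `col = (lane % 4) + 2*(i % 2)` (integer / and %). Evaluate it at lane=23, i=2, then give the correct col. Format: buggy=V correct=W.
`(lane % 4) + 2*(i % 2)`[23,2]=>3
lane 23=>23/4=5, 23 mod 4=3
i=2  r:5+8=>13  c:2·3+0=>6
col: 3 vs 6

buggy=3 correct=6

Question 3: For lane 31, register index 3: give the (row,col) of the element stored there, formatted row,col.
L=31->g=31>>2=7, t=31&3=3
[3]->row 7+8=15  col 3·2+1=7

15,7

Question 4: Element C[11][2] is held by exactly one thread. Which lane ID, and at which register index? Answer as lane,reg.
r:11=>grp=3,rB=1  c:2=>tig=1,lo=0
L=3*4+1=13  i=1*2+0=2

13,2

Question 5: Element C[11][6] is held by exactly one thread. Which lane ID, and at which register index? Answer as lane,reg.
15,2

r=11→G=3,rhi=1  c=6→T=3,p=0
L=3*4+3=15  i=1*2+0=2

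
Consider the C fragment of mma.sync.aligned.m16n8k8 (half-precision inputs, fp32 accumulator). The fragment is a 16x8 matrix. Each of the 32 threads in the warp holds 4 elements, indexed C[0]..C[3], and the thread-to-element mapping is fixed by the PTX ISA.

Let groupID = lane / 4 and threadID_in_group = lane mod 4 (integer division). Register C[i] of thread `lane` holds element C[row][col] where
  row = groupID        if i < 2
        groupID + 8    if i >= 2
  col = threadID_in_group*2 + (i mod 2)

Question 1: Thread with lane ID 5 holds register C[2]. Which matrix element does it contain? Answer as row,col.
5: grp=1,tig=1
[2] (1+8,1*2+0) = (9,2)

9,2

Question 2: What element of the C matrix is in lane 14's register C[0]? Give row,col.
3,4

lane 14->14/4=3, 14 mod 4=2
i=0  r:3+0->3  c:2·2+0->4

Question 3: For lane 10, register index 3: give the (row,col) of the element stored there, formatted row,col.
10,5

L=10→G=10>>2=2, T=10&3=2
[3]→row 2+8=10  col 2·2+1=5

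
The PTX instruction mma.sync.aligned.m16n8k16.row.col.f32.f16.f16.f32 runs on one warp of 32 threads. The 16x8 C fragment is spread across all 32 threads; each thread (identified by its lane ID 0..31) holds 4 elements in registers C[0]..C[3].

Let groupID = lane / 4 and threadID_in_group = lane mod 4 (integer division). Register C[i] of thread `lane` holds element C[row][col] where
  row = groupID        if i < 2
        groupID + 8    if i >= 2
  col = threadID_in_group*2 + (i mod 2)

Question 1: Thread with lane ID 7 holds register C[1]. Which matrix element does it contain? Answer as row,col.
1,7

lane 7: G=1 (7/4), T=3 (7%4)
i=1: r=1+0=1, c=3*2+1=7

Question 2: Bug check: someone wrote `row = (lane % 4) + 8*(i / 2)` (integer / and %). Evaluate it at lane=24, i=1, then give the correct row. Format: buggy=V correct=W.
buggy=0 correct=6

`(lane % 4) + 8*(i / 2)`[24,1]→0
lane 24: G=6 (24/4), T=0 (24%4)
i=1: r=6+0=6, c=0*2+1=1
row: 0 vs 6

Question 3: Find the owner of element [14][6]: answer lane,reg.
27,2

r: 14->gid=6,r8=1  c: 6->tid=3,i&1=0
L=6*4+3=27  i=1*2+0=2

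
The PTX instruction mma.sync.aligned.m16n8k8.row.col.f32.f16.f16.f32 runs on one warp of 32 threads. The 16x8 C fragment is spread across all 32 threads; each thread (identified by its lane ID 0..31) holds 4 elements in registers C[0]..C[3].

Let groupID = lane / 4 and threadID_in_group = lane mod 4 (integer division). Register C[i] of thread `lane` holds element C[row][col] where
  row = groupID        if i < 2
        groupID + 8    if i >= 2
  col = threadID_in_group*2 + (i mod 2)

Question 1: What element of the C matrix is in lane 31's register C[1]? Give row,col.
L=31⇒gr=31>>2=7, th=31&3=3
[1]⇒row 7+0=7  col 3·2+1=7

7,7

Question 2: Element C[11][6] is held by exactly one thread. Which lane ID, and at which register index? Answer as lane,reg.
r=11⇒gr=3,Rb=1  c=6⇒th=3,odd=0
L=3*4+3=15  i=1*2+0=2

15,2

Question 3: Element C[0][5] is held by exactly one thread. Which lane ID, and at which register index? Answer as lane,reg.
2,1

r=0⇒gr=0,Rb=0  c=5⇒th=2,odd=1
L=0*4+2=2  i=0*2+1=1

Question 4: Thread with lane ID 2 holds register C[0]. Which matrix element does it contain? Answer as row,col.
2: grp=0,tig=2
[0] (0+0,2*2+0) = (0,4)

0,4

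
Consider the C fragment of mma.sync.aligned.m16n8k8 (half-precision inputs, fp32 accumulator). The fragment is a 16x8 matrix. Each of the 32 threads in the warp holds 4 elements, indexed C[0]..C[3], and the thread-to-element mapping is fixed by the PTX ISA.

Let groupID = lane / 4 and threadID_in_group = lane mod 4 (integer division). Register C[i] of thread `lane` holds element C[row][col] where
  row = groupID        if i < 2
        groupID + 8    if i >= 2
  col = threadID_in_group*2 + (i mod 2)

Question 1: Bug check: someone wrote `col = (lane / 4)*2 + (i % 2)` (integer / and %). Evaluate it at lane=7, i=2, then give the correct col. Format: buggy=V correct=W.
`(lane / 4)*2 + (i % 2)`[7,2]→2
L=7→G=7>>2=1, T=7&3=3
[2]→row 1+8=9  col 3·2+0=6
col: 2 vs 6

buggy=2 correct=6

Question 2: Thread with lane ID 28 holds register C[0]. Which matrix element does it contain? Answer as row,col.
28: G=7,T=0
[0] (7+0,0*2+0) = (7,0)

7,0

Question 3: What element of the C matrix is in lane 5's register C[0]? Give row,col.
5: grp=1,tig=1
[0] (1+0,1*2+0) = (1,2)

1,2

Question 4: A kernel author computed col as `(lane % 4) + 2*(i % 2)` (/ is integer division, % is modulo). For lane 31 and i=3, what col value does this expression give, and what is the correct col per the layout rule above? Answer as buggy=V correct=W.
buggy=5 correct=7

`(lane % 4) + 2*(i % 2)`[31,3]→5
lane 31: G=7 (31/4), T=3 (31%4)
i=3: r=7+8=15, c=3*2+1=7
col: 5 vs 7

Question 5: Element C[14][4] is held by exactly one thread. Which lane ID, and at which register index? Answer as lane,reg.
26,2

r=14->g=6,rb=1  c=4->t=2,b0=0
L=6*4+2=26  i=1*2+0=2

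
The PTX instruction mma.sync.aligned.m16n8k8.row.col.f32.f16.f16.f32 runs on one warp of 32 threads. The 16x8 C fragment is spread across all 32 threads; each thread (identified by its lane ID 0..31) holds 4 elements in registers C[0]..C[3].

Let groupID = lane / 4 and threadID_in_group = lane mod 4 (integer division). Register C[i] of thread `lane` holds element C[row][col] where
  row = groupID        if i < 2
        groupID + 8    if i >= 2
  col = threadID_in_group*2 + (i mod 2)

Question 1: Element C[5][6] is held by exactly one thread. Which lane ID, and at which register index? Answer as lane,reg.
23,0

r=5→G=5,rhi=0  c=6→T=3,p=0
L=5*4+3=23  i=0*2+0=0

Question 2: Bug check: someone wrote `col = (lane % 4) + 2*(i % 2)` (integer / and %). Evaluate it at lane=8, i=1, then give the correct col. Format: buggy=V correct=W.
buggy=2 correct=1

`(lane % 4) + 2*(i % 2)`[8,1]->2
L=8->g=8>>2=2, t=8&3=0
[1]->row 2+0=2  col 0·2+1=1
col: 2 vs 1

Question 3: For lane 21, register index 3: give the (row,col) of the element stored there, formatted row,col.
lane 21=>21/4=5, 21 mod 4=1
i=3  r:5+8=>13  c:2·1+1=>3

13,3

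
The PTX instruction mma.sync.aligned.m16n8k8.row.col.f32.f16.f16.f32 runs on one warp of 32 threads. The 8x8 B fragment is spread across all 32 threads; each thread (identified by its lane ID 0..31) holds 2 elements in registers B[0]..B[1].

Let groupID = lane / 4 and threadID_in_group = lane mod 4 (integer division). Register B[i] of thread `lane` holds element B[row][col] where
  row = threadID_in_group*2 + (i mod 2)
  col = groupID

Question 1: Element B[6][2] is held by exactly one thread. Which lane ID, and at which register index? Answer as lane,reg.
c=2→G=2  r=6→T=3,p=0
L=2*4+3=11  i=0=0

11,0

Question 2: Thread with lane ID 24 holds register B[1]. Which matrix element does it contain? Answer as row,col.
lane 24→24/4=6, 24 mod 4=0
i=1  r:2·0+1→1  c:6

1,6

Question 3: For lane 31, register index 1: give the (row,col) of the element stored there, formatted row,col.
7,7

lane 31→31/4=7, 31 mod 4=3
i=1  r:2·3+1→7  c:7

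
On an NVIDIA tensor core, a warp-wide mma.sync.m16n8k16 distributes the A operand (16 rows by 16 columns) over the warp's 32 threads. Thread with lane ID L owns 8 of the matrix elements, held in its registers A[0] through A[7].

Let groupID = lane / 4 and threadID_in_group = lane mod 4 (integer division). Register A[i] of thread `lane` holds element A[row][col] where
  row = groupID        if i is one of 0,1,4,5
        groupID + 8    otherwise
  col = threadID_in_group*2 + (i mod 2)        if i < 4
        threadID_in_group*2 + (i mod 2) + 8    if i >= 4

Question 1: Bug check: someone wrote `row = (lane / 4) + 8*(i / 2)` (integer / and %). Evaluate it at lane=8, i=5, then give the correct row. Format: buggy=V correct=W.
buggy=18 correct=2

`(lane / 4) + 8*(i / 2)`[8,5]=>18
lane 8=>8/4=2, 8 mod 4=0
i=5  r:2+0=>2  c:2·0+1+8=>9
row: 18 vs 2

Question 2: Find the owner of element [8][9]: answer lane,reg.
0,7

r:8=>grp=0,rB=1  c:9=>cB=1,tig=0,lo=1
L=0*4+0=0  i=1*4+1*2+1=7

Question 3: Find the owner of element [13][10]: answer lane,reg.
21,6

r=13⇒gr=5,Rb=1  c=10⇒Cb=1,th=1,odd=0
L=5*4+1=21  i=1*4+1*2+0=6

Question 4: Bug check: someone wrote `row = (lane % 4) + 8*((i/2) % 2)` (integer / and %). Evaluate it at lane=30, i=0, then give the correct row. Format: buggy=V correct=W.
`(lane % 4) + 8*((i/2) % 2)`[30,0]->2
30: gid=7,tid=2
[0] (7+0,2*2+0+0) = (7,4)
row: 2 vs 7

buggy=2 correct=7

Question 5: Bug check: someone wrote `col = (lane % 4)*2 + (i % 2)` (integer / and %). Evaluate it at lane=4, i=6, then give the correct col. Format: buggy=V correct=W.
`(lane % 4)*2 + (i % 2)`[4,6]->0
L=4->gid=4>>2=1, tid=4&3=0
[6]->row 1+8=9  col 0·2+0+8=8
col: 0 vs 8

buggy=0 correct=8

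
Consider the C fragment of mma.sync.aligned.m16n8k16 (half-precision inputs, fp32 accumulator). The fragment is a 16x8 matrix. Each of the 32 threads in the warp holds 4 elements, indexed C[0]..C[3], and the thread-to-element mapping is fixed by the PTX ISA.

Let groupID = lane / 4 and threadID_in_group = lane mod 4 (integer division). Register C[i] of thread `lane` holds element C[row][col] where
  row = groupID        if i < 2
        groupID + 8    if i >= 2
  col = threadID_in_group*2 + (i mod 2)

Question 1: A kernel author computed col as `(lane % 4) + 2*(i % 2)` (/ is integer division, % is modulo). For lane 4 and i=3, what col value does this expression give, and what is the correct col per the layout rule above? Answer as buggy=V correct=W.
`(lane % 4) + 2*(i % 2)`[4,3]=>2
lane 4=>4/4=1, 4 mod 4=0
i=3  r:1+8=>9  c:2·0+1=>1
col: 2 vs 1

buggy=2 correct=1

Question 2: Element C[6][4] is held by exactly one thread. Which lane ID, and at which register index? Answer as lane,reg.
26,0

r=6→G=6,rhi=0  c=4→T=2,p=0
L=6*4+2=26  i=0*2+0=0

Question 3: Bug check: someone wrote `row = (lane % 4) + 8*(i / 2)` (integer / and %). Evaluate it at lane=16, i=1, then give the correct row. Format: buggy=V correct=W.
`(lane % 4) + 8*(i / 2)`[16,1]->0
lane 16->16/4=4, 16 mod 4=0
i=1  r:4+0->4  c:2·0+1->1
row: 0 vs 4

buggy=0 correct=4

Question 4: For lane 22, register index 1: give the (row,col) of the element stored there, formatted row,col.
22: G=5,T=2
[1] (5+0,2*2+1) = (5,5)

5,5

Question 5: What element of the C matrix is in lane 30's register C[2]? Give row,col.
lane 30->30/4=7, 30 mod 4=2
i=2  r:7+8->15  c:2·2+0->4

15,4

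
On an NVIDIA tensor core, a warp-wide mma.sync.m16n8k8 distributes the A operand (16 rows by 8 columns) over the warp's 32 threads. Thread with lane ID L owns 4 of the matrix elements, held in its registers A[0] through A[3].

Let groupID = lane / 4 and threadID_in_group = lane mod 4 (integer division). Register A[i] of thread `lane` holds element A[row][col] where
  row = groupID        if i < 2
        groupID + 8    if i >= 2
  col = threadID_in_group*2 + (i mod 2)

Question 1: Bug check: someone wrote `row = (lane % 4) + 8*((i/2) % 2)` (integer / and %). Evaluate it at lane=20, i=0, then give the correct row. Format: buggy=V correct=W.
buggy=0 correct=5

`(lane % 4) + 8*((i/2) % 2)`[20,0]→0
lane 20: G=5 (20/4), T=0 (20%4)
i=0: r=5+0=5, c=0*2+0=0
row: 0 vs 5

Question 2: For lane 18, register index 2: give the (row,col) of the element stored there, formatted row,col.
12,4

L=18->g=18>>2=4, t=18&3=2
[2]->row 4+8=12  col 2·2+0=4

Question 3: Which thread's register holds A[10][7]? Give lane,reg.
11,3

r: 10->gid=2,r8=1  c: 7->tid=3,i&1=1
L=2*4+3=11  i=1*2+1=3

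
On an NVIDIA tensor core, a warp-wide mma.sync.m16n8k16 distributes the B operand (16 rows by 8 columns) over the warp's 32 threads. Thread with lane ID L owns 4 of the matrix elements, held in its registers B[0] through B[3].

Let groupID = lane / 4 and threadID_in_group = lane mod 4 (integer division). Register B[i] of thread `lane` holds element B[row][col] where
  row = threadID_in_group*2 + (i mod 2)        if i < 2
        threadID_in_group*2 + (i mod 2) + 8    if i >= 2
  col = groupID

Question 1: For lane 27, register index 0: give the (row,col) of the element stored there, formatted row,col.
lane 27: grp=6 (27/4), tig=3 (27%4)
i=0: r=3*2+0+0=6, c=grp=6

6,6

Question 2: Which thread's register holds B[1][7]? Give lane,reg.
c: 7->gid=7  r: 1->r8=0,tid=0,i&1=1
L=7*4+0=28  i=0*2+1=1

28,1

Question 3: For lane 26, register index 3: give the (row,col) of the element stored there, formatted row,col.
lane 26: g=6 (26/4), t=2 (26%4)
i=3: r=2*2+1+8=13, c=g=6

13,6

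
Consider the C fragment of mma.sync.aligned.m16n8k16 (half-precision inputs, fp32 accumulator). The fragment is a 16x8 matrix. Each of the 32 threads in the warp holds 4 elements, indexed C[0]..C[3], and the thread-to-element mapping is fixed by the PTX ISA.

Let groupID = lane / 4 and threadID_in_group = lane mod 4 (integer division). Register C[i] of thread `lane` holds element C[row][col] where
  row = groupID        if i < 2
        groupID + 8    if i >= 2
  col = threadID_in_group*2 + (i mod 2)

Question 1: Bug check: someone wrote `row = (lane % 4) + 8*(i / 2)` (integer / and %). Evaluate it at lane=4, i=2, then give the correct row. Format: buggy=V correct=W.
buggy=8 correct=9

`(lane % 4) + 8*(i / 2)`[4,2]=>8
L=4=>grp=4>>2=1, tig=4&3=0
[2]=>row 1+8=9  col 0·2+0=0
row: 8 vs 9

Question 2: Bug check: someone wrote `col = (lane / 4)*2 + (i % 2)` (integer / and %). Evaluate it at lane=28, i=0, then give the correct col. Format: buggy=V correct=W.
`(lane / 4)*2 + (i % 2)`[28,0]→14
L=28→G=28>>2=7, T=28&3=0
[0]→row 7+0=7  col 0·2+0=0
col: 14 vs 0

buggy=14 correct=0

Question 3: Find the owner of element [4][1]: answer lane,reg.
r=4⇒gr=4,Rb=0  c=1⇒th=0,odd=1
L=4*4+0=16  i=0*2+1=1

16,1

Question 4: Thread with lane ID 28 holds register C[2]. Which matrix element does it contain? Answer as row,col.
lane 28: g=7 (28/4), t=0 (28%4)
i=2: r=7+8=15, c=0*2+0=0

15,0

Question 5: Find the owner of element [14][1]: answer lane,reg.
r: 14->gid=6,r8=1  c: 1->tid=0,i&1=1
L=6*4+0=24  i=1*2+1=3

24,3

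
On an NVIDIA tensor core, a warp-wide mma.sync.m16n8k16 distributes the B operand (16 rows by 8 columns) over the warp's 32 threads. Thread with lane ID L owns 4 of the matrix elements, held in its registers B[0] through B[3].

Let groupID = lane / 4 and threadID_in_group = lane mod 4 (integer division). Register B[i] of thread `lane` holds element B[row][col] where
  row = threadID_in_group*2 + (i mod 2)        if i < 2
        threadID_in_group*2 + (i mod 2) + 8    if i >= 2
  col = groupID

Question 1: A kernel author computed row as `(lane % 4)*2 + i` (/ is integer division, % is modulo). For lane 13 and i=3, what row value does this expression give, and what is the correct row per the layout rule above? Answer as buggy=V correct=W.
buggy=5 correct=11

`(lane % 4)*2 + i`[13,3]->5
L=13->g=13>>2=3, t=13&3=1
[3]->row 1·2+1+8=11  col g=3
row: 5 vs 11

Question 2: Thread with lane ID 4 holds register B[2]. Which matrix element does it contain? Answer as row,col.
lane 4=>4/4=1, 4 mod 4=0
i=2  r:2·0+0+8=>8  c:1

8,1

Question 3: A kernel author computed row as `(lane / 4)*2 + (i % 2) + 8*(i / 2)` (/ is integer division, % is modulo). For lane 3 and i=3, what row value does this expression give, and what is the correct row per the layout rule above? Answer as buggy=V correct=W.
buggy=9 correct=15

`(lane / 4)*2 + (i % 2) + 8*(i / 2)`[3,3]→9
3: G=0,T=3
[3] (3*2+1+8,0) = (15,0)
row: 9 vs 15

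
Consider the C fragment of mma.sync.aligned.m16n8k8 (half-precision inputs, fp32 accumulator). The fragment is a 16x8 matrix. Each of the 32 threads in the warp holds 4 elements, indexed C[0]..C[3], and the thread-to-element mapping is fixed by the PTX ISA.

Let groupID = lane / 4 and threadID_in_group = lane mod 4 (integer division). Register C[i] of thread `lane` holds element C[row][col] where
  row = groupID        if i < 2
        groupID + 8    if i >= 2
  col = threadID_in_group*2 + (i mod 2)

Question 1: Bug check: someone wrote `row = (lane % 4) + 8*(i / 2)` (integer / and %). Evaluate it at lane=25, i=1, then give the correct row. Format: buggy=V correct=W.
`(lane % 4) + 8*(i / 2)`[25,1]=>1
lane 25: grp=6 (25/4), tig=1 (25%4)
i=1: r=6+0=6, c=1*2+1=3
row: 1 vs 6

buggy=1 correct=6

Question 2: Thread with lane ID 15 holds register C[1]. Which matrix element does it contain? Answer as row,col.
L=15⇒gr=15>>2=3, th=15&3=3
[1]⇒row 3+0=3  col 3·2+1=7

3,7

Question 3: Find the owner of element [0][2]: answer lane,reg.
1,0

r=0→G=0,rhi=0  c=2→T=1,p=0
L=0*4+1=1  i=0*2+0=0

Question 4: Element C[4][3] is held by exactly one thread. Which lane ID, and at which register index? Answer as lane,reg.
17,1

r=4⇒gr=4,Rb=0  c=3⇒th=1,odd=1
L=4*4+1=17  i=0*2+1=1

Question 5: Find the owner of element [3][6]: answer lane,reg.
r:3=>grp=3,rB=0  c:6=>tig=3,lo=0
L=3*4+3=15  i=0*2+0=0

15,0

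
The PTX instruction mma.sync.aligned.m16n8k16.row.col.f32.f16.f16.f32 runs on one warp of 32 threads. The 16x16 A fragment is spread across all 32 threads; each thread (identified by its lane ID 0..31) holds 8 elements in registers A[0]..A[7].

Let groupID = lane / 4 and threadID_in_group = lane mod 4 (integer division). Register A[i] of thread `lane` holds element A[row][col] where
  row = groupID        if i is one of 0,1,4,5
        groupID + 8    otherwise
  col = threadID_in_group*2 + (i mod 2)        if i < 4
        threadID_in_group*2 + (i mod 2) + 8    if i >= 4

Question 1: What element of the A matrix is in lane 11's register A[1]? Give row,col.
2,7

lane 11: gr=2 (11/4), th=3 (11%4)
i=1: r=2+0=2, c=3*2+1+0=7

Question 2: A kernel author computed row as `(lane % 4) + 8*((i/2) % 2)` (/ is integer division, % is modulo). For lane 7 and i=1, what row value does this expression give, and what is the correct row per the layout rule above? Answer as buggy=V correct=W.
buggy=3 correct=1

`(lane % 4) + 8*((i/2) % 2)`[7,1]→3
L=7→G=7>>2=1, T=7&3=3
[1]→row 1+0=1  col 3·2+1+0=7
row: 3 vs 1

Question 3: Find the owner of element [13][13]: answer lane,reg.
r=13→G=5,rhi=1  c=13→chi=1,T=2,p=1
L=5*4+2=22  i=1*4+1*2+1=7

22,7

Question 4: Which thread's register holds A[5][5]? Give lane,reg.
r=5⇒gr=5,Rb=0  c=5⇒Cb=0,th=2,odd=1
L=5*4+2=22  i=0*4+0*2+1=1

22,1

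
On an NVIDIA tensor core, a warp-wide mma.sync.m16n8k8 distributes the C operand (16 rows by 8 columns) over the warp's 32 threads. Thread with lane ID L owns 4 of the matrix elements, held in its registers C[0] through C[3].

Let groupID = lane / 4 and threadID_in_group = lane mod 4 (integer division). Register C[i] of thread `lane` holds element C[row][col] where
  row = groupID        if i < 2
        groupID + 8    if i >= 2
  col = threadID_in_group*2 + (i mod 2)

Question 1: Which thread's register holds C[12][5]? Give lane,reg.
r=12⇒gr=4,Rb=1  c=5⇒th=2,odd=1
L=4*4+2=18  i=1*2+1=3

18,3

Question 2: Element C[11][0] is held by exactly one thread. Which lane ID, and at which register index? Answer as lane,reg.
12,2

r: 11->gid=3,r8=1  c: 0->tid=0,i&1=0
L=3*4+0=12  i=1*2+0=2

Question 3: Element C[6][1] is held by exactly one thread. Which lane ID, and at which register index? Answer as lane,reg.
r=6⇒gr=6,Rb=0  c=1⇒th=0,odd=1
L=6*4+0=24  i=0*2+1=1

24,1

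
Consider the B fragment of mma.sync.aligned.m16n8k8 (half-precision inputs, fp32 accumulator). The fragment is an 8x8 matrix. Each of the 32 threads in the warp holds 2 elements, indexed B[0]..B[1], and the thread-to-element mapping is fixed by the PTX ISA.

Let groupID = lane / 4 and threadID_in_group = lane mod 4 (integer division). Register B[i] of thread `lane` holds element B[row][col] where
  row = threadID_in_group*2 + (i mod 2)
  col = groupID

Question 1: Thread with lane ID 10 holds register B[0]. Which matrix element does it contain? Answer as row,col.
10: gid=2,tid=2
[0] (2*2+0,2) = (4,2)

4,2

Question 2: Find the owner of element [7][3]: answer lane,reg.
c:3=>grp=3  r:7=>tig=3,lo=1
L=3*4+3=15  i=1=1

15,1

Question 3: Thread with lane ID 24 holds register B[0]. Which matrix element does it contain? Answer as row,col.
lane 24: grp=6 (24/4), tig=0 (24%4)
i=0: r=0*2+0=0, c=grp=6

0,6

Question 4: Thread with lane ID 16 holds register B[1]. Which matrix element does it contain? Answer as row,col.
lane 16: G=4 (16/4), T=0 (16%4)
i=1: r=0*2+1=1, c=G=4

1,4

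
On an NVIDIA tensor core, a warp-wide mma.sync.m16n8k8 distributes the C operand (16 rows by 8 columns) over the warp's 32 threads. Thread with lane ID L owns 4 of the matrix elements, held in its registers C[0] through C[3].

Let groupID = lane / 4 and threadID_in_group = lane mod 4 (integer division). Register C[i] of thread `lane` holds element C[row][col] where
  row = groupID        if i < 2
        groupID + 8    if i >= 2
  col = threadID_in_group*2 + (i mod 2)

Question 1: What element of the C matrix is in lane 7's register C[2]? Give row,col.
9,6

lane 7: G=1 (7/4), T=3 (7%4)
i=2: r=1+8=9, c=3*2+0=6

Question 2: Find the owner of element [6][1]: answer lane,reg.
24,1

r=6->g=6,rb=0  c=1->t=0,b0=1
L=6*4+0=24  i=0*2+1=1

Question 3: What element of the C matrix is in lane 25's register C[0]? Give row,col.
lane 25: G=6 (25/4), T=1 (25%4)
i=0: r=6+0=6, c=1*2+0=2

6,2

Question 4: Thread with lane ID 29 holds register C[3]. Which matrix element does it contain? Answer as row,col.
lane 29⇒29/4=7, 29 mod 4=1
i=3  r:7+8⇒15  c:2·1+1⇒3

15,3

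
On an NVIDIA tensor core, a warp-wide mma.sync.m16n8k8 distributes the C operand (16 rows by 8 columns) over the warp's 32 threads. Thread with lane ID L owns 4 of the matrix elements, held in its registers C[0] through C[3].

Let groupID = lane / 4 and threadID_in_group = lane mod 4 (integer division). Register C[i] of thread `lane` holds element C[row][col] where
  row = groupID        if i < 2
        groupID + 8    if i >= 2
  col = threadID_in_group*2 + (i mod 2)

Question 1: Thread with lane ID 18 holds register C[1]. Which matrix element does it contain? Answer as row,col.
4,5

lane 18: gid=4 (18/4), tid=2 (18%4)
i=1: r=4+0=4, c=2*2+1=5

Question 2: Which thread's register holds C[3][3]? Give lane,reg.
13,1

r=3⇒gr=3,Rb=0  c=3⇒th=1,odd=1
L=3*4+1=13  i=0*2+1=1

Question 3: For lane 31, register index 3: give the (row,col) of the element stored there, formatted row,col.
31: gr=7,th=3
[3] (7+8,3*2+1) = (15,7)

15,7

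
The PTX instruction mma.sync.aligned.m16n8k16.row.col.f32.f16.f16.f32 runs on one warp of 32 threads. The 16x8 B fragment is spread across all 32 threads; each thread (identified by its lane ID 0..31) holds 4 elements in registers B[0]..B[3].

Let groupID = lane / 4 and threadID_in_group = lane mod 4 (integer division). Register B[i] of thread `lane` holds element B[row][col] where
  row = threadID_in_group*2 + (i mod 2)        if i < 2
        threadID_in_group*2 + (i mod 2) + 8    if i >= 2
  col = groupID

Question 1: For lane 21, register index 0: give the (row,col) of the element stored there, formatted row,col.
2,5

21: g=5,t=1
[0] (1*2+0+0,5) = (2,5)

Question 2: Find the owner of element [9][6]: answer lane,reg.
24,3

c=6→G=6  r=9→rhi=1,T=0,p=1
L=6*4+0=24  i=1*2+1=3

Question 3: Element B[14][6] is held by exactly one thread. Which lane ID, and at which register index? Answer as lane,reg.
27,2

c: 6->gid=6  r: 14->r8=1,tid=3,i&1=0
L=6*4+3=27  i=1*2+0=2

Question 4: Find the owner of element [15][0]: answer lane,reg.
3,3

c: 0->gid=0  r: 15->r8=1,tid=3,i&1=1
L=0*4+3=3  i=1*2+1=3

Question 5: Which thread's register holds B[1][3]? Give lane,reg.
12,1

c:3=>grp=3  r:1=>rB=0,tig=0,lo=1
L=3*4+0=12  i=0*2+1=1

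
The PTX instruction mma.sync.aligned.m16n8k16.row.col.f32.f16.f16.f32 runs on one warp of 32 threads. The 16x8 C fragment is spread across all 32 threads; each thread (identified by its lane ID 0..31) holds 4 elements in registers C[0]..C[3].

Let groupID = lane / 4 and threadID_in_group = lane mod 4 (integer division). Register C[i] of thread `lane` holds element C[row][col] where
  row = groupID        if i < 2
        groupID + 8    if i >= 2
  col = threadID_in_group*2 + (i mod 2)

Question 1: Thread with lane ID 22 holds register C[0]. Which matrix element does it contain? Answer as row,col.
22: gr=5,th=2
[0] (5+0,2*2+0) = (5,4)

5,4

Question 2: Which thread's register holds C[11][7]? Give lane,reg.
15,3

r:11=>grp=3,rB=1  c:7=>tig=3,lo=1
L=3*4+3=15  i=1*2+1=3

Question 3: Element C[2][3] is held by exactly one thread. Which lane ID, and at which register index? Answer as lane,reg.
9,1

r:2=>grp=2,rB=0  c:3=>tig=1,lo=1
L=2*4+1=9  i=0*2+1=1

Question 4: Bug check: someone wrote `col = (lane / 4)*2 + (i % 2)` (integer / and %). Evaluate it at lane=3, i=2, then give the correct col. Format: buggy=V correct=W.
`(lane / 4)*2 + (i % 2)`[3,2]->0
lane 3: g=0 (3/4), t=3 (3%4)
i=2: r=0+8=8, c=3*2+0=6
col: 0 vs 6

buggy=0 correct=6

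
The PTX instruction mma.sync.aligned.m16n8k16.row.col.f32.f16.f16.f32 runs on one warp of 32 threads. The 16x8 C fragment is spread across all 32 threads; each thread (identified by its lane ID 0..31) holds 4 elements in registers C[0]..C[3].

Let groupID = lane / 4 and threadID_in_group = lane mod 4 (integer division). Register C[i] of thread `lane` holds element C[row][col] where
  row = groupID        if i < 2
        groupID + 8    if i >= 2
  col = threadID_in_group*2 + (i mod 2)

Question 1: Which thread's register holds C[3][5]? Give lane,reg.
14,1

r=3⇒gr=3,Rb=0  c=5⇒th=2,odd=1
L=3*4+2=14  i=0*2+1=1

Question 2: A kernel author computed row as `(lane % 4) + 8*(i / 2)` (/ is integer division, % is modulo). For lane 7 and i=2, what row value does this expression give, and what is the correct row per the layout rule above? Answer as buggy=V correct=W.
buggy=11 correct=9

`(lane % 4) + 8*(i / 2)`[7,2]⇒11
lane 7⇒7/4=1, 7 mod 4=3
i=2  r:1+8⇒9  c:2·3+0⇒6
row: 11 vs 9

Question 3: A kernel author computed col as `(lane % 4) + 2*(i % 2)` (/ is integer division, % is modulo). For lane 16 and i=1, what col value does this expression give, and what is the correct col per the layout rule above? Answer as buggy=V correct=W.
buggy=2 correct=1

`(lane % 4) + 2*(i % 2)`[16,1]→2
16: G=4,T=0
[1] (4+0,0*2+1) = (4,1)
col: 2 vs 1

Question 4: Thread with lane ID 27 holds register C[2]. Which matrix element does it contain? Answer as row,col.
L=27=>grp=27>>2=6, tig=27&3=3
[2]=>row 6+8=14  col 3·2+0=6

14,6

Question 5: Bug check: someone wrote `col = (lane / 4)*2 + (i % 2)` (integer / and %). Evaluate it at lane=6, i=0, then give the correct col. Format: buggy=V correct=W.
buggy=2 correct=4

`(lane / 4)*2 + (i % 2)`[6,0]->2
L=6->gid=6>>2=1, tid=6&3=2
[0]->row 1+0=1  col 2·2+0=4
col: 2 vs 4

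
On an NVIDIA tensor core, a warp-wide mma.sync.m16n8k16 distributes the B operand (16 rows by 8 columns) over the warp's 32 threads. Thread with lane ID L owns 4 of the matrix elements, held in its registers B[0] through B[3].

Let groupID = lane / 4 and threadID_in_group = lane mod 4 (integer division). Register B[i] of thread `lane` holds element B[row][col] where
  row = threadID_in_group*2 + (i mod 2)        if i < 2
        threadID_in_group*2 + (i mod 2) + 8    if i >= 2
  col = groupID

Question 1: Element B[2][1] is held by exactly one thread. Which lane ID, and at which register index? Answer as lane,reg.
c=1->g=1  r=2->rb=0,t=1,b0=0
L=1*4+1=5  i=0*2+0=0

5,0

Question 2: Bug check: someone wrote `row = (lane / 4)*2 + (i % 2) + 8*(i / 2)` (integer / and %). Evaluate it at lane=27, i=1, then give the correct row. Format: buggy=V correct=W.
`(lane / 4)*2 + (i % 2) + 8*(i / 2)`[27,1]->13
lane 27: g=6 (27/4), t=3 (27%4)
i=1: r=3*2+1+0=7, c=g=6
row: 13 vs 7

buggy=13 correct=7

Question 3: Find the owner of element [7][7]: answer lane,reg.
31,1

c=7->g=7  r=7->rb=0,t=3,b0=1
L=7*4+3=31  i=0*2+1=1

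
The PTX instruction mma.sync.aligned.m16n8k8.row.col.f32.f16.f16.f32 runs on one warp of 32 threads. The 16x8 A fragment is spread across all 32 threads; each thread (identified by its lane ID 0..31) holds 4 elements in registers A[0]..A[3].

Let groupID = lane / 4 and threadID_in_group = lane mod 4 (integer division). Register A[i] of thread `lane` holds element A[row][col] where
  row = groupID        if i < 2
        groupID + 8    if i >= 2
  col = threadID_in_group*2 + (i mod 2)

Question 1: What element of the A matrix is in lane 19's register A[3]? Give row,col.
12,7

lane 19→19/4=4, 19 mod 4=3
i=3  r:4+8→12  c:2·3+1→7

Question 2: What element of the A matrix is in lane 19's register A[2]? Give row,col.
19: grp=4,tig=3
[2] (4+8,3*2+0) = (12,6)

12,6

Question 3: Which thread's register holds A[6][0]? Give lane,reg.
r=6⇒gr=6,Rb=0  c=0⇒th=0,odd=0
L=6*4+0=24  i=0*2+0=0

24,0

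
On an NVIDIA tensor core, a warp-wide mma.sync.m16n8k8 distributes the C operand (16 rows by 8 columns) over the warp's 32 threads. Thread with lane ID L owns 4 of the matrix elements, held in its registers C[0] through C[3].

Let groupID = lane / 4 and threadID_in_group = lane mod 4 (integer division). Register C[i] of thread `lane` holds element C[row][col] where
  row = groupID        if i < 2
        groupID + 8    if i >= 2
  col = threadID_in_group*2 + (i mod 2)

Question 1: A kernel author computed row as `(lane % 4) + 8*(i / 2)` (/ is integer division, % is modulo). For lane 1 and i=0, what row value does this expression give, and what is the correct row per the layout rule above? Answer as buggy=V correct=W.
buggy=1 correct=0

`(lane % 4) + 8*(i / 2)`[1,0]→1
L=1→G=1>>2=0, T=1&3=1
[0]→row 0+0=0  col 1·2+0=2
row: 1 vs 0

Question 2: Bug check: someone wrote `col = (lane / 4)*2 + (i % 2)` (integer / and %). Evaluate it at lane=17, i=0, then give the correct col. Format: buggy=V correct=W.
buggy=8 correct=2

`(lane / 4)*2 + (i % 2)`[17,0]→8
lane 17→17/4=4, 17 mod 4=1
i=0  r:4+0→4  c:2·1+0→2
col: 8 vs 2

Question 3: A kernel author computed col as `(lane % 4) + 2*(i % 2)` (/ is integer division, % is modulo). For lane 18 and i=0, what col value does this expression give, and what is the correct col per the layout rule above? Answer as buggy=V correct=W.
buggy=2 correct=4

`(lane % 4) + 2*(i % 2)`[18,0]→2
18: G=4,T=2
[0] (4+0,2*2+0) = (4,4)
col: 2 vs 4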